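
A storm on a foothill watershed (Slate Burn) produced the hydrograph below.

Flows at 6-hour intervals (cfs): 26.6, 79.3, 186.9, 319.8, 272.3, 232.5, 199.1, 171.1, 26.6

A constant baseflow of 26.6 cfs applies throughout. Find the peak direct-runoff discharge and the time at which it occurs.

Subtracting baseflow gives direct-runoff ordinates: 0.0, 52.7, 160.3, 293.2, 245.7, 205.9, 172.5, 144.5, 0.0 cfs.
The maximum is 293.2 cfs, occurring at the reading for t = 18 h.

Q_p = 293.2 cfs at t = 18 h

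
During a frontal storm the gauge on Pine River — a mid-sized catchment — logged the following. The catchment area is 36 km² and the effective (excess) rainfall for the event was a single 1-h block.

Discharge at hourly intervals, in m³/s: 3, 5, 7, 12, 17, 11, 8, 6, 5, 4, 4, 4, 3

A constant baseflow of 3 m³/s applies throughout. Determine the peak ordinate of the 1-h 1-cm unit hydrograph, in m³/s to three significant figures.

Direct runoff: 0.0, 2.0, 4.0, 9.0, 14.0, 8.0, 5.0, 3.0, 2.0, 1.0, 1.0, 1.0, 0.0 m³/s; ΣQ_DR = 50.00 m³/s, peak = 14.0 m³/s.
Runoff depth d = ΣQ_DR·Δt / A = 50.00 × 3600 / (36 km²) = 5.000 mm.
The 1-cm UH is the DRH scaled by (10 mm)/d, so U_p = 14.0 × 10/5.000 = 28.0 m³/s.

U_p ≈ 28.0 m³/s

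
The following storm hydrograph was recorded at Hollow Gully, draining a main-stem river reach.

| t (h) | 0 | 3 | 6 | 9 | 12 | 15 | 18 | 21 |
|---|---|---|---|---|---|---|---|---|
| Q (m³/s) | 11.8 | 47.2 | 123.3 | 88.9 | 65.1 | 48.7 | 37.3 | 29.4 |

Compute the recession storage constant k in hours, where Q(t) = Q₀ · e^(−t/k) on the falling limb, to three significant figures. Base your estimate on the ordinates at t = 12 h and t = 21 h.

k ≈ 11.3 h

On the falling limb, Q drops from 65.1 to 29.4 m³/s between t = 12 h and t = 21 h (Δt = 9 h).
k = −Δt / ln(Q₂/Q₁) = −9 / ln(29.4/65.1) = 11.3 h.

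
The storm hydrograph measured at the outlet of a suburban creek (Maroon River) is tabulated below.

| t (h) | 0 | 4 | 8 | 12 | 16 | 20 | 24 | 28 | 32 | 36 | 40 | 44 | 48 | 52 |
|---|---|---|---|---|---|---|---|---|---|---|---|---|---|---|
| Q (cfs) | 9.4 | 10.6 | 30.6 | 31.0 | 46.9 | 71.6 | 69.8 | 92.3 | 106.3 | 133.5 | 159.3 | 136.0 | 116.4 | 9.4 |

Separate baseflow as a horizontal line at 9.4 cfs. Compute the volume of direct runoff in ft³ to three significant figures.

V ≈ 1.28 × 10^7 ft³

Direct-runoff ordinates (Q − Q_b): 0.0, 1.2, 21.2, 21.6, 37.5, 62.2, 60.4, 82.9, 96.9, 124.1, 149.9, 126.6, 107.0, 0.0 cfs.
ΣQ_DR = 891.5 cfs.
With Δt = 4 h = 14400 s, V = ΣQ_DR · Δt = 891.5 × 14400 = 1.28 × 10^7 ft³.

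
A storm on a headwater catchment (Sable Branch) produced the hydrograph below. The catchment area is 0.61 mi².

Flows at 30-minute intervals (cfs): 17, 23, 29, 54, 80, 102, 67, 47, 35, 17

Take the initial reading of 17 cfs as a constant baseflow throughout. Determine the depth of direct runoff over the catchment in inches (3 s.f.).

d ≈ 0.382 in

Direct runoff: 0.0, 6.0, 12.0, 37.0, 63.0, 85.0, 50.0, 30.0, 18.0, 0.0 cfs; ΣQ_DR = 301.0 cfs.
V = ΣQ_DR · Δt = 301.0 × 1800 s = 5.418 × 10^5 ft³.
Over A = 0.61 mi², depth = V / A = 0.382 in.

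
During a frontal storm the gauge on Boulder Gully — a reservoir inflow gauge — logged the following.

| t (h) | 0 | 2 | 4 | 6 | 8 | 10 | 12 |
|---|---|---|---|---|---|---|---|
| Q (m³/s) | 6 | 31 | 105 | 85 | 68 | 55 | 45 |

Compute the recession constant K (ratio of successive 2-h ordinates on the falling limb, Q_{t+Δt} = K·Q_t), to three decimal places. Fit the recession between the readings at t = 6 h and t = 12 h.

Using the recession-limb readings at t = 6 h and t = 12 h: Q falls from 85 to 45 m³/s over 3 intervals.
K = (Q₂/Q₁)^(1/3) = (45/85)^(1/3) = 0.809.

K ≈ 0.809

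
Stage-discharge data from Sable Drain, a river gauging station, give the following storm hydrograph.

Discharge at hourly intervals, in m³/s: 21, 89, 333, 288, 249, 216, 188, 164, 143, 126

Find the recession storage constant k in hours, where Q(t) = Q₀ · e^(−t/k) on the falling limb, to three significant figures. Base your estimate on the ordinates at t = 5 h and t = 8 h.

k ≈ 7.27 h

On the falling limb, Q drops from 216 to 143 m³/s between t = 5 h and t = 8 h (Δt = 3 h).
k = −Δt / ln(Q₂/Q₁) = −3 / ln(143/216) = 7.27 h.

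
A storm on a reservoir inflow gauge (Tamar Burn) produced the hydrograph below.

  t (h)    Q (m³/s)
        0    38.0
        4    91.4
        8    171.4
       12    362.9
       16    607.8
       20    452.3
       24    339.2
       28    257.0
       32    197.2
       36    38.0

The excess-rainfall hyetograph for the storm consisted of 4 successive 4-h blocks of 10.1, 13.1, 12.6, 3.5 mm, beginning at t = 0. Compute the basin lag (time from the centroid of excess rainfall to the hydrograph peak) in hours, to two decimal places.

Centroid of excess rainfall: t_c = Σ P_i·t̄_i / ΣP_i = 6.9669 h (block centres at 2, 6, 10, 14 h).
Hydrograph peak occurs at t = 16 h, so basin lag t_L = 16 − 6.9669 = 9.03 h.

t_L ≈ 9.03 h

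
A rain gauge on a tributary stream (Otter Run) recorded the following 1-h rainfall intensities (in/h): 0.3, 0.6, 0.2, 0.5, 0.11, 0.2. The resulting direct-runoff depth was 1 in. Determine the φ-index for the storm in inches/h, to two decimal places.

φ ≈ 0.16 in/h

Only the 5 blocks with intensity above φ contribute runoff: 0.3, 0.6, 0.2, 0.5, 0.2 in/h.
Σ(I−φ)·Δt = d  ⇒  (0.3+0.6+0.2+0.5+0.2 − 5φ)·1 = 1
φ = (1.800 − 1/1) / 5 = 0.16 in/h.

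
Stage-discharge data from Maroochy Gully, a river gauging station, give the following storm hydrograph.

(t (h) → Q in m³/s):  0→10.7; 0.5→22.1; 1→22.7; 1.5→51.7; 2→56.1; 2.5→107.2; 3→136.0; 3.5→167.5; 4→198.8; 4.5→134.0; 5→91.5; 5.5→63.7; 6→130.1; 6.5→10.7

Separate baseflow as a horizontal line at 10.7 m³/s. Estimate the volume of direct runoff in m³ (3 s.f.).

V ≈ 1.90 × 10^6 m³

Direct-runoff ordinates (Q − Q_b): 0.0, 11.4, 12.0, 41.0, 45.4, 96.5, 125.3, 156.8, 188.1, 123.3, 80.8, 53.0, 119.4, 0.0 m³/s.
ΣQ_DR = 1053 m³/s.
With Δt = 0.5 h = 1800 s, V = ΣQ_DR · Δt = 1053 × 1800 = 1.90 × 10^6 m³.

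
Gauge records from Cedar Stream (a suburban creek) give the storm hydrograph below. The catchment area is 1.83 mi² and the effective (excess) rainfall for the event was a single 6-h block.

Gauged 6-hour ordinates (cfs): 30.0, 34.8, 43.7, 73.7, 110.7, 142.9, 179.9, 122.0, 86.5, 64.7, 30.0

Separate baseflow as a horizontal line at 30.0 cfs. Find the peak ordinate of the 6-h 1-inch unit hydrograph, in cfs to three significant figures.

U_p ≈ 50.1 cfs

Direct runoff: 0.0, 4.8, 13.7, 43.7, 80.7, 112.9, 149.9, 92.0, 56.5, 34.7, 0.0 cfs; ΣQ_DR = 588.9 cfs, peak = 149.9 cfs.
Runoff depth d = ΣQ_DR·Δt / A = 588.9 × 21600 / (1.83 mi²) = 2.992 in.
The 1-inch UH is the DRH scaled by (1 in)/d, so U_p = 149.9 × 1/2.992 = 50.1 cfs.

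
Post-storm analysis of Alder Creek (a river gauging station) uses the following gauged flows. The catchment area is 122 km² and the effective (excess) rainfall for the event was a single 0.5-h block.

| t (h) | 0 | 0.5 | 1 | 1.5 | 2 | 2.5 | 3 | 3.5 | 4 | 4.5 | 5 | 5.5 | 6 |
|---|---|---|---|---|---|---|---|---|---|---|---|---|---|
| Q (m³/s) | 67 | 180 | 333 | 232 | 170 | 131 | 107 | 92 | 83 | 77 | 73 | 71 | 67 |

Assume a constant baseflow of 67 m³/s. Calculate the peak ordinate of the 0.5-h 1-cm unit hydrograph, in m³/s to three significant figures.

Direct runoff: 0.0, 113.0, 266.0, 165.0, 103.0, 64.0, 40.0, 25.0, 16.0, 10.0, 6.0, 4.0, 0.0 m³/s; ΣQ_DR = 812.0 m³/s, peak = 266.0 m³/s.
Runoff depth d = ΣQ_DR·Δt / A = 812.0 × 1800 / (122 km²) = 11.98 mm.
The 1-cm UH is the DRH scaled by (10 mm)/d, so U_p = 266.0 × 10/11.98 = 222 m³/s.

U_p ≈ 222 m³/s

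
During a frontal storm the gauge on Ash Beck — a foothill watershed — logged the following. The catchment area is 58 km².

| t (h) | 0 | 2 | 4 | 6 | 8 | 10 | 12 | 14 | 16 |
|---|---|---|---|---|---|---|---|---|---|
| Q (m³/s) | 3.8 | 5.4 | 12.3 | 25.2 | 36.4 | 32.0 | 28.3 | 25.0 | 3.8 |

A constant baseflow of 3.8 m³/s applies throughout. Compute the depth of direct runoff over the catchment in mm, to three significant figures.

Direct runoff: 0.0, 1.6, 8.5, 21.4, 32.6, 28.2, 24.5, 21.2, 0.0 m³/s; ΣQ_DR = 138.0 m³/s.
V = ΣQ_DR · Δt = 138.0 × 7200 s = 9.936 × 10^5 m³.
Over A = 58 km², depth = V / A = 17.1 mm.

d ≈ 17.1 mm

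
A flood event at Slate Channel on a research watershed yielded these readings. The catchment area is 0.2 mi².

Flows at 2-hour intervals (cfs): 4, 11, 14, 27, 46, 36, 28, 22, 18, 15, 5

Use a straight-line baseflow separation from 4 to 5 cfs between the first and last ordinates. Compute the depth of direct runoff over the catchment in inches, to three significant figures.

d ≈ 2.74 in

Direct runoff: 0.00, 6.90, 9.80, 22.70, 41.60, 31.50, 23.40, 17.30, 13.20, 10.10, 0.00 cfs; ΣQ_DR = 176.5 cfs.
V = ΣQ_DR · Δt = 176.5 × 7200 s = 1.271 × 10^6 ft³.
Over A = 0.2 mi², depth = V / A = 2.74 in.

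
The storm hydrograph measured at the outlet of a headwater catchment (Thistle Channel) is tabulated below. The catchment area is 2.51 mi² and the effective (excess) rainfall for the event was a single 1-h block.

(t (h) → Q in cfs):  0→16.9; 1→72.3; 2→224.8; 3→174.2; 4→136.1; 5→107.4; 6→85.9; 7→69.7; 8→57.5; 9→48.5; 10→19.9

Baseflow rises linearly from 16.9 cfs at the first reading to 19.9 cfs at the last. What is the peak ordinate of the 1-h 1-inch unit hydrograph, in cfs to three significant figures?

Direct runoff: 0.00, 55.10, 207.30, 156.40, 118.00, 89.00, 67.20, 50.70, 38.20, 28.90, 0.00 cfs; ΣQ_DR = 810.8 cfs, peak = 207.30 cfs.
Runoff depth d = ΣQ_DR·Δt / A = 810.8 × 3600 / (2.51 mi²) = 0.5006 in.
The 1-inch UH is the DRH scaled by (1 in)/d, so U_p = 207.30 × 1/0.5006 = 414 cfs.

U_p ≈ 414 cfs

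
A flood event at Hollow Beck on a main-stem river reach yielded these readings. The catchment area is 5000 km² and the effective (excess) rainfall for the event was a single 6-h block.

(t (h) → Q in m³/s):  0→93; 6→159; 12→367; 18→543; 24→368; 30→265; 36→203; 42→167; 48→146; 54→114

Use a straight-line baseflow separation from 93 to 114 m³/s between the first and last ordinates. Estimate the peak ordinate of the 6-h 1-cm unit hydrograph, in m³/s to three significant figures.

U_p ≈ 738 m³/s

Direct runoff: 0.00, 63.67, 269.33, 443.00, 265.67, 160.33, 96.00, 57.67, 34.33, 0.00 m³/s; ΣQ_DR = 1390 m³/s, peak = 443.00 m³/s.
Runoff depth d = ΣQ_DR·Δt / A = 1390 × 21600 / (5000 km²) = 6.005 mm.
The 1-cm UH is the DRH scaled by (10 mm)/d, so U_p = 443.00 × 10/6.005 = 738 m³/s.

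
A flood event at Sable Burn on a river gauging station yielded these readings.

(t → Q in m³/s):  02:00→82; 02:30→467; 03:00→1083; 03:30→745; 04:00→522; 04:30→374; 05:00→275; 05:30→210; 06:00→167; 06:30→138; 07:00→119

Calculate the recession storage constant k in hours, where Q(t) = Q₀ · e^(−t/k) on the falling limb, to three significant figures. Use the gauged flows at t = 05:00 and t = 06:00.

k ≈ 2.00 h

On the falling limb, Q drops from 275 to 167 m³/s between t = 05:00 and t = 06:00 (Δt = 1 h).
k = −Δt / ln(Q₂/Q₁) = −1 / ln(167/275) = 2.00 h.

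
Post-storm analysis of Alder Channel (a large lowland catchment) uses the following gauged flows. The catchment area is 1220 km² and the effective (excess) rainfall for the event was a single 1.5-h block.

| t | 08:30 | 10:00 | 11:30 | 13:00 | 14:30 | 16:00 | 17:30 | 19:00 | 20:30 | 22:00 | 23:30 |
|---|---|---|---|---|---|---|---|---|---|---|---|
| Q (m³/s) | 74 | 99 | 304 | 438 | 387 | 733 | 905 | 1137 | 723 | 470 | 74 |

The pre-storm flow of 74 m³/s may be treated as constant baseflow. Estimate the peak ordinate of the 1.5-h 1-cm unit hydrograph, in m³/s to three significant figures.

Direct runoff: 0.0, 25.0, 230.0, 364.0, 313.0, 659.0, 831.0, 1063.0, 649.0, 396.0, 0.0 m³/s; ΣQ_DR = 4530 m³/s, peak = 1063.0 m³/s.
Runoff depth d = ΣQ_DR·Δt / A = 4530 × 5400 / (1220 km²) = 20.05 mm.
The 1-cm UH is the DRH scaled by (10 mm)/d, so U_p = 1063.0 × 10/20.05 = 530 m³/s.

U_p ≈ 530 m³/s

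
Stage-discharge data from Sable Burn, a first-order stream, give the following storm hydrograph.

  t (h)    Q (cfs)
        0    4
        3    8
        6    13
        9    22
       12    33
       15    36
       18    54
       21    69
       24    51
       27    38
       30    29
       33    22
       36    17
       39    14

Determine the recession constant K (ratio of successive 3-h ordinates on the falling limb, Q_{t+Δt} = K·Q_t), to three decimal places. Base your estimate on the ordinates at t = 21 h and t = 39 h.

K ≈ 0.767

Using the recession-limb readings at t = 21 h and t = 39 h: Q falls from 69 to 14 cfs over 6 intervals.
K = (Q₂/Q₁)^(1/6) = (14/69)^(1/6) = 0.767.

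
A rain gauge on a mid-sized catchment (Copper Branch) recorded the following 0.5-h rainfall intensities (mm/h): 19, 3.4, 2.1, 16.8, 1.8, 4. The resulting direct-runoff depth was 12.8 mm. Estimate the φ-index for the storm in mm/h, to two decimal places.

Only the 2 blocks with intensity above φ contribute runoff: 19, 16.8 mm/h.
Σ(I−φ)·Δt = d  ⇒  (19+16.8 − 2φ)·0.5 = 12.8
φ = (35.80 − 12.8/0.5) / 2 = 5.10 mm/h.

φ ≈ 5.10 mm/h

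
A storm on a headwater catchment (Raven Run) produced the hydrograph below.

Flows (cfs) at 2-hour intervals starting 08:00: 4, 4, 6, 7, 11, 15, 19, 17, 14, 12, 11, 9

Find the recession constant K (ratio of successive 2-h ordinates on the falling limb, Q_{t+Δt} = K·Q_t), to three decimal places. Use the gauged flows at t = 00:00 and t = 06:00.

K ≈ 0.863

Using the recession-limb readings at t = 00:00 and t = 06:00: Q falls from 14 to 9 cfs over 3 intervals.
K = (Q₂/Q₁)^(1/3) = (9/14)^(1/3) = 0.863.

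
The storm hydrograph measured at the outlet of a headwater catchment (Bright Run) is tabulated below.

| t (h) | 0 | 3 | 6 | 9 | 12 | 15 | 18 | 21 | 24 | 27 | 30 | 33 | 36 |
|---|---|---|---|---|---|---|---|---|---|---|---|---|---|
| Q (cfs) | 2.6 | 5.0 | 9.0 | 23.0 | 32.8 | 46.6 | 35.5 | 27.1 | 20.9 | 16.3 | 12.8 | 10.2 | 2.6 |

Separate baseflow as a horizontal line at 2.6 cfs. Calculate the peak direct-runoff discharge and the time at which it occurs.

Q_p = 44.0 cfs at t = 15 h

Subtracting baseflow gives direct-runoff ordinates: 0.0, 2.4, 6.4, 20.4, 30.2, 44.0, 32.9, 24.5, 18.3, 13.7, 10.2, 7.6, 0.0 cfs.
The maximum is 44.0 cfs, occurring at the reading for t = 15 h.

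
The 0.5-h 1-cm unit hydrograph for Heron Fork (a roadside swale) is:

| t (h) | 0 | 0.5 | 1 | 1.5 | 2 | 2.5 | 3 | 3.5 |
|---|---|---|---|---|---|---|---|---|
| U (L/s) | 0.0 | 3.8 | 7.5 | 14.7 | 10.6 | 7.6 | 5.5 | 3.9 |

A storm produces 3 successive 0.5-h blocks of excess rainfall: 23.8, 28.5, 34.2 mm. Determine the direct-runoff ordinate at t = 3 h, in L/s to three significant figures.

Q ≈ 71.0 L/s

By discrete convolution, Q_j = Σ (P_i / 10 mm) · U_{j−i}.
At t = 3 h (j=6): Q = (23.8/10)·5.5 + (28.5/10)·7.6 + (34.2/10)·10.6 = 71.0 L/s.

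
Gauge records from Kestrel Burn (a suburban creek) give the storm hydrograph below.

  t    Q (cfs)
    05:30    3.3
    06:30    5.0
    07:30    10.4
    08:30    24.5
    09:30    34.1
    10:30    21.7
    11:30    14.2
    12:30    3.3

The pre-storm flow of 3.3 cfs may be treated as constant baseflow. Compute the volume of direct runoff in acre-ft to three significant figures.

Direct-runoff ordinates (Q − Q_b): 0.0, 1.7, 7.1, 21.2, 30.8, 18.4, 10.9, 0.0 cfs.
ΣQ_DR = 90.10 cfs.
With Δt = 1 h = 3600 s, V = ΣQ_DR · Δt = 90.10 × 3600 = 3.24 × 10^5 ft³ = 7.45 acre-ft.

V ≈ 7.45 acre-ft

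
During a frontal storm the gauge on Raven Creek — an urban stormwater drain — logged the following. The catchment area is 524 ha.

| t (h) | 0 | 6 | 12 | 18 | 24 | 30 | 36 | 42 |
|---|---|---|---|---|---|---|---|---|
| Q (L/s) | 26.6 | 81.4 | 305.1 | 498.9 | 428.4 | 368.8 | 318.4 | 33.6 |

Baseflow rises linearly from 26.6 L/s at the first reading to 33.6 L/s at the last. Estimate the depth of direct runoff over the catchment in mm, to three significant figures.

d ≈ 7.50 mm

Direct runoff: 0.00, 53.80, 276.50, 469.30, 397.80, 337.20, 285.80, 0.00 L/s; ΣQ_DR = 1820 L/s.
V = ΣQ_DR · Δt = 1820 × 21600 s = 3.932 × 10^7 L.
Over A = 524 ha, depth = V / A = 7.50 mm.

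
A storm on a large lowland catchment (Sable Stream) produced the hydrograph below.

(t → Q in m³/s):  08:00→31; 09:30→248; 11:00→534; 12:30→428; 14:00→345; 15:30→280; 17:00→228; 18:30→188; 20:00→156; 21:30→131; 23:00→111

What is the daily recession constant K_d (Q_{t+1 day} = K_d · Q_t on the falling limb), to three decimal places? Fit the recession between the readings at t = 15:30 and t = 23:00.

K_d ≈ 0.052

Between t = 15:30 and t = 23:00 the flow falls from 280 to 111 m³/s over 5×1.5 h = 7.5 h.
Per-interval ratio K = (111/280)^(1/5) = 0.8311; K_d = K^(24/1.5) = 0.052.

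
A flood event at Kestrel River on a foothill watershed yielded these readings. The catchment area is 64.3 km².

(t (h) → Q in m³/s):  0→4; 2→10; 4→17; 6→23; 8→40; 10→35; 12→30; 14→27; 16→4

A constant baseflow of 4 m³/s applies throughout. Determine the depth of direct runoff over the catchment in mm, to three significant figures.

d ≈ 17.2 mm

Direct runoff: 0.0, 6.0, 13.0, 19.0, 36.0, 31.0, 26.0, 23.0, 0.0 m³/s; ΣQ_DR = 154.0 m³/s.
V = ΣQ_DR · Δt = 154.0 × 7200 s = 1.109 × 10^6 m³.
Over A = 64.3 km², depth = V / A = 17.2 mm.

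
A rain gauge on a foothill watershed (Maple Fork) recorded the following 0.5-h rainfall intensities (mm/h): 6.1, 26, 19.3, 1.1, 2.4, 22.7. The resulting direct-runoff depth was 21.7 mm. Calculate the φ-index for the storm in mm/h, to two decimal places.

φ ≈ 8.20 mm/h

Only the 3 blocks with intensity above φ contribute runoff: 26, 19.3, 22.7 mm/h.
Σ(I−φ)·Δt = d  ⇒  (26+19.3+22.7 − 3φ)·0.5 = 21.7
φ = (68.00 − 21.7/0.5) / 3 = 8.20 mm/h.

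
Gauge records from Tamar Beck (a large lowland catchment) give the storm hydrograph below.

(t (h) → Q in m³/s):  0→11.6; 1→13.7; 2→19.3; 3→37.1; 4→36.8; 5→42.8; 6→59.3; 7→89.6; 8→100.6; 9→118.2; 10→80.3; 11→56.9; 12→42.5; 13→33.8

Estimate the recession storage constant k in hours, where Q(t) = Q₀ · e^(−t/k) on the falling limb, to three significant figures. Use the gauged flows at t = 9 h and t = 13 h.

k ≈ 3.20 h

On the falling limb, Q drops from 118.2 to 33.8 m³/s between t = 9 h and t = 13 h (Δt = 4 h).
k = −Δt / ln(Q₂/Q₁) = −4 / ln(33.8/118.2) = 3.20 h.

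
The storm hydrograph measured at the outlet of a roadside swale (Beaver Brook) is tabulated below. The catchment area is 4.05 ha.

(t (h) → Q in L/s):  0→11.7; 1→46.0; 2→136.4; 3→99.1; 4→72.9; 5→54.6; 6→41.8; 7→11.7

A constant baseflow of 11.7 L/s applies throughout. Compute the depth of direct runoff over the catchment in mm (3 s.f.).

d ≈ 33.8 mm

Direct runoff: 0.0, 34.3, 124.7, 87.4, 61.2, 42.9, 30.1, 0.0 L/s; ΣQ_DR = 380.6 L/s.
V = ΣQ_DR · Δt = 380.6 × 3600 s = 1.370 × 10^6 L.
Over A = 4.05 ha, depth = V / A = 33.8 mm.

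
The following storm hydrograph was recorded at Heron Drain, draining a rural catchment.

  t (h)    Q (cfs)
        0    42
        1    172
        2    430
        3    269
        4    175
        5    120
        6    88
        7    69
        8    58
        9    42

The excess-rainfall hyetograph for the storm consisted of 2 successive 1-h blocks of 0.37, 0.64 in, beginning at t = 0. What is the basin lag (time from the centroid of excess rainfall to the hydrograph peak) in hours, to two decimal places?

t_L ≈ 0.87 h

Centroid of excess rainfall: t_c = Σ P_i·t̄_i / ΣP_i = 1.1337 h (block centres at 0.5, 1.5 h).
Hydrograph peak occurs at t = 2 h, so basin lag t_L = 2 − 1.1337 = 0.87 h.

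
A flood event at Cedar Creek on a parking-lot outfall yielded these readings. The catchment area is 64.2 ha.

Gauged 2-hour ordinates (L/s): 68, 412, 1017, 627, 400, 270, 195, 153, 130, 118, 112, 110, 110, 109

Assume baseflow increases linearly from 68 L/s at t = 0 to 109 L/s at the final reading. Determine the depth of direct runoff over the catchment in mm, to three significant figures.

d ≈ 29.1 mm

Direct runoff: 0.00, 340.85, 942.69, 549.54, 319.38, 186.23, 108.08, 62.92, 36.77, 21.62, 12.46, 7.31, 4.15, 0.00 L/s; ΣQ_DR = 2592 L/s.
V = ΣQ_DR · Δt = 2592 × 7200 s = 1.866 × 10^7 L.
Over A = 64.2 ha, depth = V / A = 29.1 mm.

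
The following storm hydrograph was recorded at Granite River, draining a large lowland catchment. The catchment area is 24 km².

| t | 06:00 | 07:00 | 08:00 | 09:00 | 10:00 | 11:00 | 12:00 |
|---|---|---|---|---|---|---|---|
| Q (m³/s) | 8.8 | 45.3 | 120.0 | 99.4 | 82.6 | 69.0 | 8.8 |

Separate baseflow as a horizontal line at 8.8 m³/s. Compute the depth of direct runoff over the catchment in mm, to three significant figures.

d ≈ 55.8 mm

Direct runoff: 0.0, 36.5, 111.2, 90.6, 73.8, 60.2, 0.0 m³/s; ΣQ_DR = 372.3 m³/s.
V = ΣQ_DR · Δt = 372.3 × 3600 s = 1.340 × 10^6 m³.
Over A = 24 km², depth = V / A = 55.8 mm.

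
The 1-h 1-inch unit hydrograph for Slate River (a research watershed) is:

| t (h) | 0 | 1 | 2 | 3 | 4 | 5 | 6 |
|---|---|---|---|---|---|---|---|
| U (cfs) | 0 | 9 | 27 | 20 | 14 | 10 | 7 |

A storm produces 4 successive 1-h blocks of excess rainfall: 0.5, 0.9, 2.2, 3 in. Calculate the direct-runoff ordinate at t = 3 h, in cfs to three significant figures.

Q ≈ 54.1 cfs

By discrete convolution, Q_j = Σ (P_i / 1 in) · U_{j−i}.
At t = 3 h (j=3): Q = (0.5/1)·20 + (0.9/1)·27 + (2.2/1)·9 + (3/1)·0 = 54.1 cfs.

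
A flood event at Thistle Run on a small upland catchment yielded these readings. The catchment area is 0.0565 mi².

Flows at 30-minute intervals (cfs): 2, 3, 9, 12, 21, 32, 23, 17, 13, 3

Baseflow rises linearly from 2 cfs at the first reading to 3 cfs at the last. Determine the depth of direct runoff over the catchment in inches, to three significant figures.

Direct runoff: 0.00, 0.89, 6.78, 9.67, 18.56, 29.44, 20.33, 14.22, 10.11, 0.00 cfs; ΣQ_DR = 110.0 cfs.
V = ΣQ_DR · Δt = 110.0 × 1800 s = 1.980 × 10^5 ft³.
Over A = 0.0565 mi², depth = V / A = 1.51 in.

d ≈ 1.51 in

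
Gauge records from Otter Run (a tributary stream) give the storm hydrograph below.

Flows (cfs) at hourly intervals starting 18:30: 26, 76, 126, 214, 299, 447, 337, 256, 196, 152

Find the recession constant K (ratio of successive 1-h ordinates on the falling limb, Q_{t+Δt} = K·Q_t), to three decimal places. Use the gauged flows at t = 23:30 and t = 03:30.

Using the recession-limb readings at t = 23:30 and t = 03:30: Q falls from 447 to 152 cfs over 4 intervals.
K = (Q₂/Q₁)^(1/4) = (152/447)^(1/4) = 0.764.

K ≈ 0.764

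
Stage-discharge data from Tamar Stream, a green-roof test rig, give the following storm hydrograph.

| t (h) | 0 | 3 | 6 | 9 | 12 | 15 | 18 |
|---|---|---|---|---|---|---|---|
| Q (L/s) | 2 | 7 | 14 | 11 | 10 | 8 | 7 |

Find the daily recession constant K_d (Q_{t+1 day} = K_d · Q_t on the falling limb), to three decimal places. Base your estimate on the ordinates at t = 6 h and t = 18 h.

Between t = 6 h and t = 18 h the flow falls from 14 to 7 L/s over 4×3 h = 12 h.
Per-interval ratio K = (7/14)^(1/4) = 0.8409; K_d = K^(24/3) = 0.250.

K_d ≈ 0.250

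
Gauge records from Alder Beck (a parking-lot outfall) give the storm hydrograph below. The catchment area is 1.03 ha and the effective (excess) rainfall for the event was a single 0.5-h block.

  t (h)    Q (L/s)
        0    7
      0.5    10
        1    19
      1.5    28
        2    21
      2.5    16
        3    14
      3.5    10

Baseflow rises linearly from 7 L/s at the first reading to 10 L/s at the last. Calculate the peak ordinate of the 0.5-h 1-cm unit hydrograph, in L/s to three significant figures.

U_p ≈ 19.8 L/s

Direct runoff: 0.00, 2.57, 11.14, 19.71, 12.29, 6.86, 4.43, 0.00 L/s; ΣQ_DR = 57.00 L/s, peak = 19.71 L/s.
Runoff depth d = ΣQ_DR·Δt / A = 57.00 × 1800 / (1.03 ha) = 9.961 mm.
The 1-cm UH is the DRH scaled by (10 mm)/d, so U_p = 19.71 × 10/9.961 = 19.8 L/s.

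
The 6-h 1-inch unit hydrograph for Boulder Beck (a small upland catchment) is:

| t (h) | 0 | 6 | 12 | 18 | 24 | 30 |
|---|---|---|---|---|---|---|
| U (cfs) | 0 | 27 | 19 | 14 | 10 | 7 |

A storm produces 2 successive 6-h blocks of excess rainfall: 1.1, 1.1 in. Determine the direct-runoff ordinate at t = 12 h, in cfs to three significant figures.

By discrete convolution, Q_j = Σ (P_i / 1 in) · U_{j−i}.
At t = 12 h (j=2): Q = (1.1/1)·19 + (1.1/1)·27 = 50.6 cfs.

Q ≈ 50.6 cfs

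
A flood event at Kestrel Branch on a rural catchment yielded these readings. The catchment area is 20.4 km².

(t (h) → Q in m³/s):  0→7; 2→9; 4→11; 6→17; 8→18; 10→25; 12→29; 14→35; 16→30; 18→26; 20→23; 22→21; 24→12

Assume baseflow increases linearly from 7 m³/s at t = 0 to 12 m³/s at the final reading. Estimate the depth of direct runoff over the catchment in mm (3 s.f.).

d ≈ 49.2 mm

Direct runoff: 0.00, 1.58, 3.17, 8.75, 9.33, 15.92, 19.50, 25.08, 19.67, 15.25, 11.83, 9.42, 0.00 m³/s; ΣQ_DR = 139.5 m³/s.
V = ΣQ_DR · Δt = 139.5 × 7200 s = 1.004 × 10^6 m³.
Over A = 20.4 km², depth = V / A = 49.2 mm.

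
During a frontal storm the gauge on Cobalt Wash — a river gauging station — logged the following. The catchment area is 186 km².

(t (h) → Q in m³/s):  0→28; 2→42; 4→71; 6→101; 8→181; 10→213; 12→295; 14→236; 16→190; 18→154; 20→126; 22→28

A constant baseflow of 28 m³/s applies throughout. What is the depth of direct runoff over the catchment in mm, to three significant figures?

Direct runoff: 0.0, 14.0, 43.0, 73.0, 153.0, 185.0, 267.0, 208.0, 162.0, 126.0, 98.0, 0.0 m³/s; ΣQ_DR = 1329 m³/s.
V = ΣQ_DR · Δt = 1329 × 7200 s = 9.569 × 10^6 m³.
Over A = 186 km², depth = V / A = 51.4 mm.

d ≈ 51.4 mm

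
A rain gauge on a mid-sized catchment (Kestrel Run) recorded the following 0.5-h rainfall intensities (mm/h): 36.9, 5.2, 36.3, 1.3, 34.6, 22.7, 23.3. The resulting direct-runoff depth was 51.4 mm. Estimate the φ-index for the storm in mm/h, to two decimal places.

φ ≈ 10.20 mm/h

Only the 5 blocks with intensity above φ contribute runoff: 36.9, 36.3, 34.6, 22.7, 23.3 mm/h.
Σ(I−φ)·Δt = d  ⇒  (36.9+36.3+34.6+22.7+23.3 − 5φ)·0.5 = 51.4
φ = (153.8 − 51.4/0.5) / 5 = 10.20 mm/h.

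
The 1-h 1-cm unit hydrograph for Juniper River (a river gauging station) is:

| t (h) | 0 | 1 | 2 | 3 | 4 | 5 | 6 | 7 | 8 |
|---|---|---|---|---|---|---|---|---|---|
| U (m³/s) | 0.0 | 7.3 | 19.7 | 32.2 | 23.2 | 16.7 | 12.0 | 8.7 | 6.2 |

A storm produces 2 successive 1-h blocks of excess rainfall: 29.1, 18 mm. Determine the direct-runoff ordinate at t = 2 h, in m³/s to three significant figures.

Q ≈ 70.5 m³/s

By discrete convolution, Q_j = Σ (P_i / 10 mm) · U_{j−i}.
At t = 2 h (j=2): Q = (29.1/10)·19.7 + (18/10)·7.3 = 70.5 m³/s.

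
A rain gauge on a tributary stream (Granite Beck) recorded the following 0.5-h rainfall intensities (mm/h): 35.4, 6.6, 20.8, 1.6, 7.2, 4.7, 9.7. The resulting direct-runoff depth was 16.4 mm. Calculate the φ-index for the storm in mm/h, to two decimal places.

φ ≈ 11.70 mm/h

Only the 2 blocks with intensity above φ contribute runoff: 35.4, 20.8 mm/h.
Σ(I−φ)·Δt = d  ⇒  (35.4+20.8 − 2φ)·0.5 = 16.4
φ = (56.20 − 16.4/0.5) / 2 = 11.70 mm/h.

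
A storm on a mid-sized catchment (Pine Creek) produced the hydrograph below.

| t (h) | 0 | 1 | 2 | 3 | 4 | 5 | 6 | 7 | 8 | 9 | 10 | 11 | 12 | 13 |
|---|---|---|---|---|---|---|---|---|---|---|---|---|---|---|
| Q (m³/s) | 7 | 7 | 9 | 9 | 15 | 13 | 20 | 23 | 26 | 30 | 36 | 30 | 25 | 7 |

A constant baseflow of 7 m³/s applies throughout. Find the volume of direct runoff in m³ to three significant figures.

V ≈ 5.72 × 10^5 m³

Direct-runoff ordinates (Q − Q_b): 0.0, 0.0, 2.0, 2.0, 8.0, 6.0, 13.0, 16.0, 19.0, 23.0, 29.0, 23.0, 18.0, 0.0 m³/s.
ΣQ_DR = 159.0 m³/s.
With Δt = 1 h = 3600 s, V = ΣQ_DR · Δt = 159.0 × 3600 = 5.72 × 10^5 m³.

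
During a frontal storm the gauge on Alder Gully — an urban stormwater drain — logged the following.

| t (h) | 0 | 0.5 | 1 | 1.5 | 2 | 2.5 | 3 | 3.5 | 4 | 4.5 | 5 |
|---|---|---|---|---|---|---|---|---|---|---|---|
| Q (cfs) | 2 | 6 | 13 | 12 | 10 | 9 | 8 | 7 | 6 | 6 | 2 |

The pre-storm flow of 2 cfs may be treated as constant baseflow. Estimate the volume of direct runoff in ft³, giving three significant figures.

V ≈ 1.06 × 10^5 ft³

Direct-runoff ordinates (Q − Q_b): 0.0, 4.0, 11.0, 10.0, 8.0, 7.0, 6.0, 5.0, 4.0, 4.0, 0.0 cfs.
ΣQ_DR = 59.00 cfs.
With Δt = 0.5 h = 1800 s, V = ΣQ_DR · Δt = 59.00 × 1800 = 1.06 × 10^5 ft³.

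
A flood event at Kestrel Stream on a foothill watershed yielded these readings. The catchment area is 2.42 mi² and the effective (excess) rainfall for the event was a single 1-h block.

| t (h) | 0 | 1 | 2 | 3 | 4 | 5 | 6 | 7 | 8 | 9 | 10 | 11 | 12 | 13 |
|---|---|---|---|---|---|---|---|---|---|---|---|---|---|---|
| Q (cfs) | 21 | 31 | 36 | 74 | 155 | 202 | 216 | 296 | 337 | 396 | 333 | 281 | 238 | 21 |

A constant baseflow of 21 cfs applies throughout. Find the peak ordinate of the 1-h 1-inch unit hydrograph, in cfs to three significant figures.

Direct runoff: 0.0, 10.0, 15.0, 53.0, 134.0, 181.0, 195.0, 275.0, 316.0, 375.0, 312.0, 260.0, 217.0, 0.0 cfs; ΣQ_DR = 2343 cfs, peak = 375.0 cfs.
Runoff depth d = ΣQ_DR·Δt / A = 2343 × 3600 / (2.42 mi²) = 1.500 in.
The 1-inch UH is the DRH scaled by (1 in)/d, so U_p = 375.0 × 1/1.500 = 250 cfs.

U_p ≈ 250 cfs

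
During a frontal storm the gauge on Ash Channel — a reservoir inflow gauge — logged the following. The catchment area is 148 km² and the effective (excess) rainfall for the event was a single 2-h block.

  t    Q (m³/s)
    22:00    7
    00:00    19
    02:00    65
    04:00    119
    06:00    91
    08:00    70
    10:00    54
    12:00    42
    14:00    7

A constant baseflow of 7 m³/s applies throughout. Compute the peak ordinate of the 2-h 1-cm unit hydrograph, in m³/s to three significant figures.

Direct runoff: 0.0, 12.0, 58.0, 112.0, 84.0, 63.0, 47.0, 35.0, 0.0 m³/s; ΣQ_DR = 411.0 m³/s, peak = 112.0 m³/s.
Runoff depth d = ΣQ_DR·Δt / A = 411.0 × 7200 / (148 km²) = 19.99 mm.
The 1-cm UH is the DRH scaled by (10 mm)/d, so U_p = 112.0 × 10/19.99 = 56.0 m³/s.

U_p ≈ 56.0 m³/s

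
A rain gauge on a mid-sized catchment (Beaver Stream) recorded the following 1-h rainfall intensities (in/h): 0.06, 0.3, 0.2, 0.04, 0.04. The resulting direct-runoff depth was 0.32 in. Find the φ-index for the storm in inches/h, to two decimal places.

Only the 2 blocks with intensity above φ contribute runoff: 0.3, 0.2 in/h.
Σ(I−φ)·Δt = d  ⇒  (0.3+0.2 − 2φ)·1 = 0.32
φ = (0.5000 − 0.32/1) / 2 = 0.09 in/h.

φ ≈ 0.09 in/h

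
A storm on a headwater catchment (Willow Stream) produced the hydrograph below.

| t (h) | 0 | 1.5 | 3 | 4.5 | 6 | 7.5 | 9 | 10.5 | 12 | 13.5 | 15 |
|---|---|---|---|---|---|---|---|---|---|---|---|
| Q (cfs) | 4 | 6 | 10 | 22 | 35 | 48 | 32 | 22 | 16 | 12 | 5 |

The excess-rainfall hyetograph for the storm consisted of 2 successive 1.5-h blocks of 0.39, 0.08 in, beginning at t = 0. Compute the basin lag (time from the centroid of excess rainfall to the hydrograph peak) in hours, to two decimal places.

t_L ≈ 6.49 h

Centroid of excess rainfall: t_c = Σ P_i·t̄_i / ΣP_i = 1.0053 h (block centres at 0.75, 2.25 h).
Hydrograph peak occurs at t = 7.5 h, so basin lag t_L = 7.5 − 1.0053 = 6.49 h.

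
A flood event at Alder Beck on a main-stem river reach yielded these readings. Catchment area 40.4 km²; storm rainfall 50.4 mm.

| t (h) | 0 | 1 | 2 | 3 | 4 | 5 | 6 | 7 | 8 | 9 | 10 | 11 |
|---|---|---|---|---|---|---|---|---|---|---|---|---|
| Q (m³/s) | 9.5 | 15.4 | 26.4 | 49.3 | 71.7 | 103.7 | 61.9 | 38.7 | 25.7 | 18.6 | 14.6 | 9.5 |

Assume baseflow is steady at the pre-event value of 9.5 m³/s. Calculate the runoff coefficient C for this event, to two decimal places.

C ≈ 0.59

ΣQ_DR = 331.0 m³/s; V = ΣQ_DR·Δt = 1.192 × 10^6 m³.
Runoff depth d = V / A = 29.50 mm.
C = d / P = 29.50 / 50.4 = 0.59.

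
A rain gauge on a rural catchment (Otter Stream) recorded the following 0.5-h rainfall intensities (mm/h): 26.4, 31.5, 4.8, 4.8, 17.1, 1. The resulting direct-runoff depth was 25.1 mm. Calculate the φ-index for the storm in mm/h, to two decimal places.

Only the 3 blocks with intensity above φ contribute runoff: 26.4, 31.5, 17.1 mm/h.
Σ(I−φ)·Δt = d  ⇒  (26.4+31.5+17.1 − 3φ)·0.5 = 25.1
φ = (75.00 − 25.1/0.5) / 3 = 8.27 mm/h.

φ ≈ 8.27 mm/h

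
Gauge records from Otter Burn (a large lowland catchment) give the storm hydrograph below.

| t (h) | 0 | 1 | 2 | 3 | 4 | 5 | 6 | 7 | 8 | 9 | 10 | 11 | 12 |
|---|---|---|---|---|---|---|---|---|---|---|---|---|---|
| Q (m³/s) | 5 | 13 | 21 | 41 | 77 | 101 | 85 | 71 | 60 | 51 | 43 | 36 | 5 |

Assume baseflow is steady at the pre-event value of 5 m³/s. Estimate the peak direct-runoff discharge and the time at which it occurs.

Q_p = 96.0 m³/s at t = 5 h

Subtracting baseflow gives direct-runoff ordinates: 0.0, 8.0, 16.0, 36.0, 72.0, 96.0, 80.0, 66.0, 55.0, 46.0, 38.0, 31.0, 0.0 m³/s.
The maximum is 96.0 m³/s, occurring at the reading for t = 5 h.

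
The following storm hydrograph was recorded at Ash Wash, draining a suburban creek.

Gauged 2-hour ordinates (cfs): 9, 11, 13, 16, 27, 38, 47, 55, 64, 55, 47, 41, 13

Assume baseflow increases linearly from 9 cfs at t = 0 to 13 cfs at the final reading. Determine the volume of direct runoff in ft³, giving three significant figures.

V ≈ 2.11 × 10^6 ft³

Direct-runoff ordinates (Q − Q_b): 0.00, 1.67, 3.33, 6.00, 16.67, 27.33, 36.00, 43.67, 52.33, 43.00, 34.67, 28.33, 0.00 cfs.
ΣQ_DR = 293.0 cfs.
With Δt = 2 h = 7200 s, V = ΣQ_DR · Δt = 293.0 × 7200 = 2.11 × 10^6 ft³.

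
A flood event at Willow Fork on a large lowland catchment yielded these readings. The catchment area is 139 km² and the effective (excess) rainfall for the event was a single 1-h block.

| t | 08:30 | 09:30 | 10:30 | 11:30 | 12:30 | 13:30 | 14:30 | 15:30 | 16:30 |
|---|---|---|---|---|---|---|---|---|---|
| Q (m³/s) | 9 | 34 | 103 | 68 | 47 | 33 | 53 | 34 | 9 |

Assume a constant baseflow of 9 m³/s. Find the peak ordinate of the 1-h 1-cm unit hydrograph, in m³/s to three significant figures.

Direct runoff: 0.0, 25.0, 94.0, 59.0, 38.0, 24.0, 44.0, 25.0, 0.0 m³/s; ΣQ_DR = 309.0 m³/s, peak = 94.0 m³/s.
Runoff depth d = ΣQ_DR·Δt / A = 309.0 × 3600 / (139 km²) = 8.003 mm.
The 1-cm UH is the DRH scaled by (10 mm)/d, so U_p = 94.0 × 10/8.003 = 117 m³/s.

U_p ≈ 117 m³/s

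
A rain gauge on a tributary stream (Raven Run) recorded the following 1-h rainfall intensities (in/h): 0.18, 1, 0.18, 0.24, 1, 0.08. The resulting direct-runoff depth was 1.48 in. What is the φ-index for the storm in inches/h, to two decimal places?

Only the 2 blocks with intensity above φ contribute runoff: 1, 1 in/h.
Σ(I−φ)·Δt = d  ⇒  (1+1 − 2φ)·1 = 1.48
φ = (2.000 − 1.48/1) / 2 = 0.26 in/h.

φ ≈ 0.26 in/h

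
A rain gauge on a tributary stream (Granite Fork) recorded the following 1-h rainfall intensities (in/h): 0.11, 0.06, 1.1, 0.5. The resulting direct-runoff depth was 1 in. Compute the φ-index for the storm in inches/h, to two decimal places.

Only the 2 blocks with intensity above φ contribute runoff: 1.1, 0.5 in/h.
Σ(I−φ)·Δt = d  ⇒  (1.1+0.5 − 2φ)·1 = 1
φ = (1.600 − 1/1) / 2 = 0.30 in/h.

φ ≈ 0.30 in/h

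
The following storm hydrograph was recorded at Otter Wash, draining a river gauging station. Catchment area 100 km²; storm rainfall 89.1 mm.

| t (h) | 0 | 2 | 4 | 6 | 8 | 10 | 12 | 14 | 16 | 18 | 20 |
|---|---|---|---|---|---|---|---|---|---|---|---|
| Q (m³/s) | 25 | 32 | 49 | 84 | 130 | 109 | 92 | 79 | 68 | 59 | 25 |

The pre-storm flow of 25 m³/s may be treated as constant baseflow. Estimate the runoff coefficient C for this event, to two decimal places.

ΣQ_DR = 477.0 m³/s; V = ΣQ_DR·Δt = 3.434 × 10^6 m³.
Runoff depth d = V / A = 34.34 mm.
C = d / P = 34.34 / 89.1 = 0.39.

C ≈ 0.39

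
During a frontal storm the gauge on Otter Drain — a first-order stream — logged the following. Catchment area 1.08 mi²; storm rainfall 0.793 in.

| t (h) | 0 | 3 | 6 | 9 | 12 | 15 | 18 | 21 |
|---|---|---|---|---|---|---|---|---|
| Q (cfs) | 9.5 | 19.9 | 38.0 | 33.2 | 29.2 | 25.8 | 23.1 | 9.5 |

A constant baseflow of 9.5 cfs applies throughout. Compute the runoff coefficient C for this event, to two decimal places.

ΣQ_DR = 112.2 cfs; V = ΣQ_DR·Δt = 1.212 × 10^6 ft³.
Runoff depth d = V / A = 0.4830 in.
C = d / P = 0.4830 / 0.793 = 0.61.

C ≈ 0.61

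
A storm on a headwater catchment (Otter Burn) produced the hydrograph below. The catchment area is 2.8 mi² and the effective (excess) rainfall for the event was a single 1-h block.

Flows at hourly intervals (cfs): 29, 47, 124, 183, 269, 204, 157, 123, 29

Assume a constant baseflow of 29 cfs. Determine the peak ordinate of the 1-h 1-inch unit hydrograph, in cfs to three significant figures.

U_p ≈ 480 cfs

Direct runoff: 0.0, 18.0, 95.0, 154.0, 240.0, 175.0, 128.0, 94.0, 0.0 cfs; ΣQ_DR = 904.0 cfs, peak = 240.0 cfs.
Runoff depth d = ΣQ_DR·Δt / A = 904.0 × 3600 / (2.8 mi²) = 0.5003 in.
The 1-inch UH is the DRH scaled by (1 in)/d, so U_p = 240.0 × 1/0.5003 = 480 cfs.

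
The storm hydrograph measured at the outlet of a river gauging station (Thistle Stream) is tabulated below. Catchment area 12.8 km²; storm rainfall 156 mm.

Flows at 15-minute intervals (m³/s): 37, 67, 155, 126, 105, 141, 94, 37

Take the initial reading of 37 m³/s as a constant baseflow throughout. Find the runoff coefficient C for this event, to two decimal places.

C ≈ 0.21

ΣQ_DR = 466.0 m³/s; V = ΣQ_DR·Δt = 4.194 × 10^5 m³.
Runoff depth d = V / A = 32.77 mm.
C = d / P = 32.77 / 156 = 0.21.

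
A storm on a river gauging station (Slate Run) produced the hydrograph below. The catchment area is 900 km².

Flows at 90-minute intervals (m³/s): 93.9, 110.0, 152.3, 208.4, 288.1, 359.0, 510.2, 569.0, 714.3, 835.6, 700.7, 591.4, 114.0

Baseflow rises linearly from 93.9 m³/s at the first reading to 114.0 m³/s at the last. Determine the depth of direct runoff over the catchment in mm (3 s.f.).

Direct runoff: 0.00, 14.43, 55.05, 109.47, 187.50, 256.73, 406.25, 463.38, 607.00, 726.62, 590.05, 479.07, 0.00 m³/s; ΣQ_DR = 3896 m³/s.
V = ΣQ_DR · Δt = 3896 × 5400 s = 2.104 × 10^7 m³.
Over A = 900 km², depth = V / A = 23.4 mm.

d ≈ 23.4 mm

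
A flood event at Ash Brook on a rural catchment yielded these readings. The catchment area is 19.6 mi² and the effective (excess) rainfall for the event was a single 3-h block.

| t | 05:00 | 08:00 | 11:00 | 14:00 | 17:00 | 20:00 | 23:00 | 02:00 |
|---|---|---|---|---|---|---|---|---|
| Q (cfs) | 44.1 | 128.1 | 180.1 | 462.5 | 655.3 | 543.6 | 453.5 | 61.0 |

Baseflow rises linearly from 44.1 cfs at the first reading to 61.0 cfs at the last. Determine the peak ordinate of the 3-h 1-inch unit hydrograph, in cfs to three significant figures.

Direct runoff: 0.00, 81.59, 131.17, 411.16, 601.54, 487.43, 394.91, 0.00 cfs; ΣQ_DR = 2108 cfs, peak = 601.54 cfs.
Runoff depth d = ΣQ_DR·Δt / A = 2108 × 10800 / (19.6 mi²) = 0.4999 in.
The 1-inch UH is the DRH scaled by (1 in)/d, so U_p = 601.54 × 1/0.4999 = 1200 cfs.

U_p ≈ 1200 cfs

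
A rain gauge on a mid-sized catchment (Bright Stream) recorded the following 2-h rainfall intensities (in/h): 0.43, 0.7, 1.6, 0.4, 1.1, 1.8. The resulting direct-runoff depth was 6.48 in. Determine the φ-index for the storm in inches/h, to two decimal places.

Only the 4 blocks with intensity above φ contribute runoff: 0.7, 1.6, 1.1, 1.8 in/h.
Σ(I−φ)·Δt = d  ⇒  (0.7+1.6+1.1+1.8 − 4φ)·2 = 6.48
φ = (5.200 − 6.48/2) / 4 = 0.49 in/h.

φ ≈ 0.49 in/h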